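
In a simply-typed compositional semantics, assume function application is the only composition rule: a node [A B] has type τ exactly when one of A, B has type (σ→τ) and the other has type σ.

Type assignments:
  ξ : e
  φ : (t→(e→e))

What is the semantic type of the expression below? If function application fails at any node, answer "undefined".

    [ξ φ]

[ξ φ]: e with (t→(e→e)) — neither is a function whose domain matches the other; composition fails here.

undefined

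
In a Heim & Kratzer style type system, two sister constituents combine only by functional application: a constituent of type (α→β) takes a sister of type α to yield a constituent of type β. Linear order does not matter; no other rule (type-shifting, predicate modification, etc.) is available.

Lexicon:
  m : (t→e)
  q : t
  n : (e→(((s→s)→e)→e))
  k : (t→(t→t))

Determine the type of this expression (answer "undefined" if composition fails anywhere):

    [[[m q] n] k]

[m q]: (t→e) applied to t yields e.
[[m q] n]: (e→(((s→s)→e)→e)) applied to e yields (((s→s)→e)→e).
[[[m q] n] k]: (((s→s)→e)→e) and (t→(t→t)) cannot combine by function application — type clash.

undefined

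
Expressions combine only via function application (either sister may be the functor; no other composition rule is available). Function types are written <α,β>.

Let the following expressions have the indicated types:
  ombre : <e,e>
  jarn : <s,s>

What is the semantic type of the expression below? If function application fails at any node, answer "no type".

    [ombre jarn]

[ombre jarn]: <e,e> and <s,s> cannot combine by function application — type clash.

no type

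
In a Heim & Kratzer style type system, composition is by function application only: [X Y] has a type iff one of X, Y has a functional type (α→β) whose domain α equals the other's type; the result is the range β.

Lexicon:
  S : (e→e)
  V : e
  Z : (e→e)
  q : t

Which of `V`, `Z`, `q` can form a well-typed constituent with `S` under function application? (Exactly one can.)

V

V — combines: S : (e→e) takes V : e as argument, giving e.
Z : (e→e) — neither side's domain matches the other.
q : t — neither side's domain matches the other.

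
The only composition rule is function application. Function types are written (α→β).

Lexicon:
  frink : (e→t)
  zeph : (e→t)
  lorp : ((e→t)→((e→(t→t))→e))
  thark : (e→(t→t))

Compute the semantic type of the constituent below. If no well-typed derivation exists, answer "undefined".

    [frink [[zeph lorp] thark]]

t

[zeph lorp]: ((e→t)→((e→(t→t))→e)) applied to (e→t) yields ((e→(t→t))→e).
[[zeph lorp] thark]: ((e→(t→t))→e) applied to (e→(t→t)) yields e.
[frink [[zeph lorp] thark]]: (e→t) applied to e yields t.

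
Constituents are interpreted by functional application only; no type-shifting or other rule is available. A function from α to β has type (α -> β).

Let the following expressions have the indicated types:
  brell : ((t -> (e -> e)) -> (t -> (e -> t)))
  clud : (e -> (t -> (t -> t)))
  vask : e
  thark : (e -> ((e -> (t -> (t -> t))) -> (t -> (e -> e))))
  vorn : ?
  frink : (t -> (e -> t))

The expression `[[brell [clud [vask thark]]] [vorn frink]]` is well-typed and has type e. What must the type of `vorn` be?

[[brell [clud [vask thark]]] [vorn frink]] is required to be e. [brell [clud [vask thark]]] : (t -> (e -> t)) cannot yield e as functor, so [vorn frink] : ((t -> (e -> t)) -> e).
[vorn frink] is required to be ((t -> (e -> t)) -> e). frink : (t -> (e -> t)) cannot yield ((t -> (e -> t)) -> e) as functor, so vorn : ((t -> (e -> t)) -> ((t -> (e -> t)) -> e)).

((t -> (e -> t)) -> ((t -> (e -> t)) -> e))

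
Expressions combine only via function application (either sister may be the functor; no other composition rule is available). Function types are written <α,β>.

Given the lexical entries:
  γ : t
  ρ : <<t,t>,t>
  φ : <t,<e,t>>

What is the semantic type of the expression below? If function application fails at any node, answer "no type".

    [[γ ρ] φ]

no type

[γ ρ]: t and <<t,t>,t> cannot combine by function application — type clash.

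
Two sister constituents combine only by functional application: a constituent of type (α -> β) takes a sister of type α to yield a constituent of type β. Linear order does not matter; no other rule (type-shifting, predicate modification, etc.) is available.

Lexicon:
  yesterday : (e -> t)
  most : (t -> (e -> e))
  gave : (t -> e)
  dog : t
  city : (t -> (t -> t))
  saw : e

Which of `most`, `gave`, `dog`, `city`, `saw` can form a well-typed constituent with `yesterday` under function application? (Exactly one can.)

most : (t -> (e -> e)) — yesterday needs e; most needs t; neither fits.
gave : (t -> e) — yesterday needs e; gave needs t; neither fits.
dog : t — yesterday needs e; dog needs nothing (atomic); neither fits.
city : (t -> (t -> t)) — yesterday needs e; city needs t; neither fits.
saw — combines: yesterday : (e -> t) takes saw : e as argument, giving t.

saw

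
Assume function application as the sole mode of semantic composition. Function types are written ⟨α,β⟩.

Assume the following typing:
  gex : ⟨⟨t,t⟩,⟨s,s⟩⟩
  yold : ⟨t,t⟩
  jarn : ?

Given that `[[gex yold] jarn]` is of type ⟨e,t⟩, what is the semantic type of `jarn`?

⟨⟨s,s⟩,⟨e,t⟩⟩

[[gex yold] jarn] is required to be ⟨e,t⟩. [gex yold] : ⟨s,s⟩ cannot yield ⟨e,t⟩ as functor, so jarn : ⟨⟨s,s⟩,⟨e,t⟩⟩.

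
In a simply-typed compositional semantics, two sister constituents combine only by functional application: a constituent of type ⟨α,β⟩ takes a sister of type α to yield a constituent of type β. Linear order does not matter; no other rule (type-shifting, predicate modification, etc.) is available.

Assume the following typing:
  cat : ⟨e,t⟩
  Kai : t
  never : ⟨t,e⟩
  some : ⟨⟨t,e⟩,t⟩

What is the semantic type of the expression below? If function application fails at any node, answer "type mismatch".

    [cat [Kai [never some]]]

type mismatch

[never some]: some is ⟨⟨t,e⟩,t⟩, never is ⟨t,e⟩; result t.
At [Kai [never some]]: neither t nor t can take the other as argument; the node is ill-typed.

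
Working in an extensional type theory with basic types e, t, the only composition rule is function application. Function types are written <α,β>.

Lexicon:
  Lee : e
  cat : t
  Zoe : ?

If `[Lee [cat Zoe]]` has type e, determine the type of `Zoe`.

At [Lee [cat Zoe]] (required: e): Lee is e, which is not a function with range e; hence [cat Zoe] is the functor — type <e,e>.
At [cat Zoe] (required: <e,e>): cat is t, which is not a function with range <e,e>; hence Zoe is the functor — type <t,<e,e>>.

<t,<e,e>>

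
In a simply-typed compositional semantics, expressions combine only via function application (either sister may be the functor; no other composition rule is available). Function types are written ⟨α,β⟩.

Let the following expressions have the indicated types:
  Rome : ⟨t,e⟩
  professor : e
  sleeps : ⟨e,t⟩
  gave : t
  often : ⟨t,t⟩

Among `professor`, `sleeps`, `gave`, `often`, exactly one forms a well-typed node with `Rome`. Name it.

professor : e — neither side's domain matches the other.
sleeps : ⟨e,t⟩ — neither side's domain matches the other.
gave — combines: Rome : ⟨t,e⟩ takes gave : t as argument, giving e.
often : ⟨t,t⟩ — neither side's domain matches the other.

gave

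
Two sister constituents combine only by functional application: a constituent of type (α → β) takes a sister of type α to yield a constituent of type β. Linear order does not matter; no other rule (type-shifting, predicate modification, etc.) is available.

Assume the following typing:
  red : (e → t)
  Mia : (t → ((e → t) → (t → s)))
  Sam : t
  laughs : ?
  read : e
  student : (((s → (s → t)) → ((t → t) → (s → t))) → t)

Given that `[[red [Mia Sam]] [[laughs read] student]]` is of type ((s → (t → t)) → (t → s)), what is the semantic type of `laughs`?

(e → ((((s → (s → t)) → ((t → t) → (s → t))) → t) → ((t → s) → ((s → (t → t)) → (t → s)))))

[[red [Mia Sam]] [[laughs read] student]] is required to be ((s → (t → t)) → (t → s)). [red [Mia Sam]] : (t → s) cannot yield ((s → (t → t)) → (t → s)) as functor, so [[laughs read] student] : ((t → s) → ((s → (t → t)) → (t → s))).
[[laughs read] student] is required to be ((t → s) → ((s → (t → t)) → (t → s))). student : (((s → (s → t)) → ((t → t) → (s → t))) → t) cannot yield ((t → s) → ((s → (t → t)) → (t → s))) as functor, so [laughs read] : ((((s → (s → t)) → ((t → t) → (s → t))) → t) → ((t → s) → ((s → (t → t)) → (t → s)))).
[laughs read] is required to be ((((s → (s → t)) → ((t → t) → (s → t))) → t) → ((t → s) → ((s → (t → t)) → (t → s)))). read : e cannot yield ((((s → (s → t)) → ((t → t) → (s → t))) → t) → ((t → s) → ((s → (t → t)) → (t → s)))) as functor, so laughs : (e → ((((s → (s → t)) → ((t → t) → (s → t))) → t) → ((t → s) → ((s → (t → t)) → (t → s))))).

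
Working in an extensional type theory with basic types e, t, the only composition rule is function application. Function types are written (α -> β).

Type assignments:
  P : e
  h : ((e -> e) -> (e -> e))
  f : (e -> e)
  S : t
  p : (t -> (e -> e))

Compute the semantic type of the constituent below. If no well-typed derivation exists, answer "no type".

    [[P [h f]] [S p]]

[h f]: h is ((e -> e) -> (e -> e)), f is (e -> e); result (e -> e).
[P [h f]]: [h f] is (e -> e), P is e; result e.
[S p]: p is (t -> (e -> e)), S is t; result (e -> e).
[[P [h f]] [S p]]: [S p] is (e -> e), [P [h f]] is e; result e.

e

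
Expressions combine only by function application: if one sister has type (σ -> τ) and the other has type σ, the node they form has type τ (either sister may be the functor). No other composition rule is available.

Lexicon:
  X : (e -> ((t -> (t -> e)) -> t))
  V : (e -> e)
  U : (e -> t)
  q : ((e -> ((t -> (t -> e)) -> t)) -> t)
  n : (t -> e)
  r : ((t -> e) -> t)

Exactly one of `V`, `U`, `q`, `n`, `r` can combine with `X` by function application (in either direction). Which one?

q

V : (e -> e) — neither side's domain matches the other.
U : (e -> t) — neither side's domain matches the other.
q — combines: q : ((e -> ((t -> (t -> e)) -> t)) -> t) takes X : (e -> ((t -> (t -> e)) -> t)) as argument, giving t.
n : (t -> e) — neither side's domain matches the other.
r : ((t -> e) -> t) — neither side's domain matches the other.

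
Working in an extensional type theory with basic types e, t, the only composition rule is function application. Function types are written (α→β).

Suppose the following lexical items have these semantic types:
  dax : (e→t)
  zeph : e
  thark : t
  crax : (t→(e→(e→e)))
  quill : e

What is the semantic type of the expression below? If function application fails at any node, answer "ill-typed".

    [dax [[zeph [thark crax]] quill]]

t

[thark crax] — crax of type (t→(e→(e→e))) combines with thark of type t: type (e→(e→e)).
[zeph [thark crax]] — [thark crax] of type (e→(e→e)) combines with zeph of type e: type (e→e).
[[zeph [thark crax]] quill] — [zeph [thark crax]] of type (e→e) combines with quill of type e: type e.
[dax [[zeph [thark crax]] quill]] — dax of type (e→t) combines with [[zeph [thark crax]] quill] of type e: type t.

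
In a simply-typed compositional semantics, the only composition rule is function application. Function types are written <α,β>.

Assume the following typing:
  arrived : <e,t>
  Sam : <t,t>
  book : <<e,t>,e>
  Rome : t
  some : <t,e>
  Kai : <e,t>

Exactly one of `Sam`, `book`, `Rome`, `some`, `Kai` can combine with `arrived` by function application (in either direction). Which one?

Sam : <t,t> — arrived needs e; Sam needs t; neither fits.
book — combines: book : <<e,t>,e> takes arrived : <e,t> as argument, giving e.
Rome : t — arrived needs e; Rome needs nothing (atomic); neither fits.
some : <t,e> — arrived needs e; some needs t; neither fits.
Kai : <e,t> — arrived needs e; Kai needs e; neither fits.

book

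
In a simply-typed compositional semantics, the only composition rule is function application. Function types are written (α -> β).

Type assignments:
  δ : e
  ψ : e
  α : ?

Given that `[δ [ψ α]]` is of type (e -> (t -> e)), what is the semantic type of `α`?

[δ [ψ α]] is required to be (e -> (t -> e)). δ : e cannot yield (e -> (t -> e)) as functor, so [ψ α] : (e -> (e -> (t -> e))).
[ψ α] is required to be (e -> (e -> (t -> e))). ψ : e cannot yield (e -> (e -> (t -> e))) as functor, so α : (e -> (e -> (e -> (t -> e)))).

(e -> (e -> (e -> (t -> e))))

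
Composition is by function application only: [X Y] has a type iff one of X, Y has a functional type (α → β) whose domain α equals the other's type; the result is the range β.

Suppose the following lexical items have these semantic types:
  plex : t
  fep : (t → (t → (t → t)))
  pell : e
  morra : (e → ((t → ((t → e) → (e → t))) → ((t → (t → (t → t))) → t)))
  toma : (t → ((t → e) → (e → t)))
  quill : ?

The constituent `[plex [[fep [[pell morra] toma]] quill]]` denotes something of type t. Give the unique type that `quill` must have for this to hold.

(t → (t → t))

At [plex [[fep [[pell morra] toma]] quill]] (required: t): plex is t, which is not a function with range t; hence [[fep [[pell morra] toma]] quill] is the functor — type (t → t).
At [[fep [[pell morra] toma]] quill] (required: (t → t)): [fep [[pell morra] toma]] is t, which is not a function with range (t → t); hence quill is the functor — type (t → (t → t)).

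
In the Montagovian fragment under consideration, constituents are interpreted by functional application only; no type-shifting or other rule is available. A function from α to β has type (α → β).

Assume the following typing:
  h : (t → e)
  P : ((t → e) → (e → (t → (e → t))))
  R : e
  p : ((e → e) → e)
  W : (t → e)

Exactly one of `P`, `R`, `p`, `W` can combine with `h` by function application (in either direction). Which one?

P

P — combines: P : ((t → e) → (e → (t → (e → t)))) takes h : (t → e) as argument, giving (e → (t → (e → t))).
R : e — neither side's domain matches the other.
p : ((e → e) → e) — neither side's domain matches the other.
W : (t → e) — neither side's domain matches the other.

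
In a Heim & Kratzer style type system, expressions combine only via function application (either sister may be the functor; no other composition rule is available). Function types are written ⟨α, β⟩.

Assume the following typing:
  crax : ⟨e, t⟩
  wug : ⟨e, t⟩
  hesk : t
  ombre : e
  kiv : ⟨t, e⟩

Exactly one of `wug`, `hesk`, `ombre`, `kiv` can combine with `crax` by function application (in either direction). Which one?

wug : ⟨e, t⟩ — crax needs e; wug needs e; neither fits.
hesk : t — crax needs e; hesk needs nothing (atomic); neither fits.
ombre — combines: crax : ⟨e, t⟩ takes ombre : e as argument, giving t.
kiv : ⟨t, e⟩ — crax needs e; kiv needs t; neither fits.

ombre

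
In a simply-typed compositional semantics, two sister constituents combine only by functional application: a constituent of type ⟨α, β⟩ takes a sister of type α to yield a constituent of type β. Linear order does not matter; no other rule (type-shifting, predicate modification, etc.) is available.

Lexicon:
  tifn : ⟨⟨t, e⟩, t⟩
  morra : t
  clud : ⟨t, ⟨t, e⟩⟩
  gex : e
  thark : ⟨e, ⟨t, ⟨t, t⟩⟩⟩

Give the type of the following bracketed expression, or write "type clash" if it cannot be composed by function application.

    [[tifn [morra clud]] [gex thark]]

[morra clud] — clud of type ⟨t, ⟨t, e⟩⟩ combines with morra of type t: type ⟨t, e⟩.
[tifn [morra clud]] — tifn of type ⟨⟨t, e⟩, t⟩ combines with [morra clud] of type ⟨t, e⟩: type t.
[gex thark] — thark of type ⟨e, ⟨t, ⟨t, t⟩⟩⟩ combines with gex of type e: type ⟨t, ⟨t, t⟩⟩.
[[tifn [morra clud]] [gex thark]] — [gex thark] of type ⟨t, ⟨t, t⟩⟩ combines with [tifn [morra clud]] of type t: type ⟨t, t⟩.

⟨t, t⟩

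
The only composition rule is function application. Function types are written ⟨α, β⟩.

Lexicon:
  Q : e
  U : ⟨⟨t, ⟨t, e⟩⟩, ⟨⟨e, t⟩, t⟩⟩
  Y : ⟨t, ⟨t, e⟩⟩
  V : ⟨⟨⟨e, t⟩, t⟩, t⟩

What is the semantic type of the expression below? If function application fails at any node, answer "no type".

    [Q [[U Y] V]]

no type

[U Y]: U is ⟨⟨t, ⟨t, e⟩⟩, ⟨⟨e, t⟩, t⟩⟩, Y is ⟨t, ⟨t, e⟩⟩; result ⟨⟨e, t⟩, t⟩.
[[U Y] V]: V is ⟨⟨⟨e, t⟩, t⟩, t⟩, [U Y] is ⟨⟨e, t⟩, t⟩; result t.
At [Q [[U Y] V]]: neither e nor t can take the other as argument; the node is ill-typed.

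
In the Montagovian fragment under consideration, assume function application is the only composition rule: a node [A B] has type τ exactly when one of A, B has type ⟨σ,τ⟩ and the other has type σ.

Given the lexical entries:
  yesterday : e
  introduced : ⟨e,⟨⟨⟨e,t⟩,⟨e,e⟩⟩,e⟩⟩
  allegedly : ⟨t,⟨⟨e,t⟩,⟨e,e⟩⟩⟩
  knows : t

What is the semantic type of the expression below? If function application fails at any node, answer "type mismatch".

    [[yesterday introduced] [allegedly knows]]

e

[yesterday introduced]: introduced is ⟨e,⟨⟨⟨e,t⟩,⟨e,e⟩⟩,e⟩⟩, yesterday is e; result ⟨⟨⟨e,t⟩,⟨e,e⟩⟩,e⟩.
[allegedly knows]: allegedly is ⟨t,⟨⟨e,t⟩,⟨e,e⟩⟩⟩, knows is t; result ⟨⟨e,t⟩,⟨e,e⟩⟩.
[[yesterday introduced] [allegedly knows]]: [yesterday introduced] is ⟨⟨⟨e,t⟩,⟨e,e⟩⟩,e⟩, [allegedly knows] is ⟨⟨e,t⟩,⟨e,e⟩⟩; result e.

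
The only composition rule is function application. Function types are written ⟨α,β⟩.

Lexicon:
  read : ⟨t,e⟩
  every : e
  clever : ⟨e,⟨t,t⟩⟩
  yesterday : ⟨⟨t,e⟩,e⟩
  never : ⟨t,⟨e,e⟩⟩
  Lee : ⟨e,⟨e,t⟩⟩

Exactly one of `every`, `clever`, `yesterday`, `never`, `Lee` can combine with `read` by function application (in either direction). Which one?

yesterday

every : e — read needs t; every needs nothing (atomic); neither fits.
clever : ⟨e,⟨t,t⟩⟩ — read needs t; clever needs e; neither fits.
yesterday — combines: yesterday : ⟨⟨t,e⟩,e⟩ takes read : ⟨t,e⟩ as argument, giving e.
never : ⟨t,⟨e,e⟩⟩ — read needs t; never needs t; neither fits.
Lee : ⟨e,⟨e,t⟩⟩ — read needs t; Lee needs e; neither fits.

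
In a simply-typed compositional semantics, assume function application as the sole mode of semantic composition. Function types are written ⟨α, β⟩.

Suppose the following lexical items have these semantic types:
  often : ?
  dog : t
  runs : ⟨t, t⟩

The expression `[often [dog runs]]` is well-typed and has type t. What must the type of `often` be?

For [often [dog runs]] to have type t with [dog runs] of type t, often must be the function: often : ⟨t, t⟩.

⟨t, t⟩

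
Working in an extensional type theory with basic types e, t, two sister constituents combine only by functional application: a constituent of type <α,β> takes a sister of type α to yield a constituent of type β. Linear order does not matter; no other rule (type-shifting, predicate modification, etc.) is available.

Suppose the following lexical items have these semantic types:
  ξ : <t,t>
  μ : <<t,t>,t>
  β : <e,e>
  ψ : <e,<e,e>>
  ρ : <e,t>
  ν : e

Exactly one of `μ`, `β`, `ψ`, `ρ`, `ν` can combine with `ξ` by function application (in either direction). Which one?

μ

μ — combines: μ : <<t,t>,t> takes ξ : <t,t> as argument, giving t.
β : <e,e> — does not combine with ξ.
ψ : <e,<e,e>> — does not combine with ξ.
ρ : <e,t> — does not combine with ξ.
ν : e — does not combine with ξ.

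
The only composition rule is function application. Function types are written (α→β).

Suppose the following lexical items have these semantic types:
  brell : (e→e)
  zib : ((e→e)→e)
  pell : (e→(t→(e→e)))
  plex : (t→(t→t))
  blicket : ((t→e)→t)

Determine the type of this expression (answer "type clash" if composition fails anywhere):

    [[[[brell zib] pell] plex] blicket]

type clash

[brell zib] — zib of type ((e→e)→e) combines with brell of type (e→e): type e.
[[brell zib] pell] — pell of type (e→(t→(e→e))) combines with [brell zib] of type e: type (t→(e→e)).
At [[[brell zib] pell] plex]: neither (t→(e→e)) nor (t→(t→t)) can take the other as argument; the node is ill-typed.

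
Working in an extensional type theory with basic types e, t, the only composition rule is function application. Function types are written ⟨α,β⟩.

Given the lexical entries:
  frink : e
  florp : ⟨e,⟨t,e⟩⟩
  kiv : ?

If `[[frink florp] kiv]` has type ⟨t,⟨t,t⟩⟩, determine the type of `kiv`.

⟨⟨t,e⟩,⟨t,⟨t,t⟩⟩⟩

At [[frink florp] kiv] (required: ⟨t,⟨t,t⟩⟩): [frink florp] is ⟨t,e⟩, which is not a function with range ⟨t,⟨t,t⟩⟩; hence kiv is the functor — type ⟨⟨t,e⟩,⟨t,⟨t,t⟩⟩⟩.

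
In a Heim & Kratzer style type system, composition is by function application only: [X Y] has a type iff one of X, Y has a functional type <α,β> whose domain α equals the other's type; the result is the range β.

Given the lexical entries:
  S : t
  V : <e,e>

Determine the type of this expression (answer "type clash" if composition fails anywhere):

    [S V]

type clash

[S V]: t and <e,e> cannot combine by function application — type clash.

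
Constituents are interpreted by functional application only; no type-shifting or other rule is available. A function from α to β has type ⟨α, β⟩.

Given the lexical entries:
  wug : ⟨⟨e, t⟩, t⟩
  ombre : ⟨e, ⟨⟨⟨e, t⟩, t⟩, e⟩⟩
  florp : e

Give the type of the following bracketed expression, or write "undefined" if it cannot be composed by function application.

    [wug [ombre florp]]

e

[ombre florp]: functor ombre : ⟨e, ⟨⟨⟨e, t⟩, t⟩, e⟩⟩, argument florp : e; result ⟨⟨⟨e, t⟩, t⟩, e⟩.
[wug [ombre florp]]: functor [ombre florp] : ⟨⟨⟨e, t⟩, t⟩, e⟩, argument wug : ⟨⟨e, t⟩, t⟩; result e.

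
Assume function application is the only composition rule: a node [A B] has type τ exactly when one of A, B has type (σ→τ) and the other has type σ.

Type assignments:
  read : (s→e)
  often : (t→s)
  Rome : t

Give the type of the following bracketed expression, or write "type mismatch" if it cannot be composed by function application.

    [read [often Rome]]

e

[often Rome]: functor often : (t→s), argument Rome : t; result s.
[read [often Rome]]: functor read : (s→e), argument [often Rome] : s; result e.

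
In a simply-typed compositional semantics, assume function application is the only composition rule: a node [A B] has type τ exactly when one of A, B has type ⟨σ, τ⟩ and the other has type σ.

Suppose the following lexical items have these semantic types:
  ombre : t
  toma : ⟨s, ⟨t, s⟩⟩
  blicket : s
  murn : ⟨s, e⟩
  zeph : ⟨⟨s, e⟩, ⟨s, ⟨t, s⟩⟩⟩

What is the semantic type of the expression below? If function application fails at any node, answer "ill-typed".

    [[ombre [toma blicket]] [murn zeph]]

[toma blicket]: toma is ⟨s, ⟨t, s⟩⟩, blicket is s; result ⟨t, s⟩.
[ombre [toma blicket]]: [toma blicket] is ⟨t, s⟩, ombre is t; result s.
[murn zeph]: zeph is ⟨⟨s, e⟩, ⟨s, ⟨t, s⟩⟩⟩, murn is ⟨s, e⟩; result ⟨s, ⟨t, s⟩⟩.
[[ombre [toma blicket]] [murn zeph]]: [murn zeph] is ⟨s, ⟨t, s⟩⟩, [ombre [toma blicket]] is s; result ⟨t, s⟩.

⟨t, s⟩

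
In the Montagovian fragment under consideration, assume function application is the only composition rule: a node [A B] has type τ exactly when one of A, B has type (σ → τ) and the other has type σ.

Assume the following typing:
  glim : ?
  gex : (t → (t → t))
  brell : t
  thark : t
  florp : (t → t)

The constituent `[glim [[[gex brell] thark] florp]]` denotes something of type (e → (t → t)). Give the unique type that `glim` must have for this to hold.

(t → (e → (t → t)))

At [glim [[[gex brell] thark] florp]] (required: (e → (t → t))): [[[gex brell] thark] florp] is t, which is not a function with range (e → (t → t)); hence glim is the functor — type (t → (e → (t → t))).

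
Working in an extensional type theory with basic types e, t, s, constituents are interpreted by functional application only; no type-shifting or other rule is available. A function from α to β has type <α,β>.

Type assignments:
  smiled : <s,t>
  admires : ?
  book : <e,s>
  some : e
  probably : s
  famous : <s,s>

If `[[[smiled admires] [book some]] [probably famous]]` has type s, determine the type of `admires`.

[[[smiled admires] [book some]] [probably famous]] is required to be s. [probably famous] : s cannot yield s as functor, so [[smiled admires] [book some]] : <s,s>.
[[smiled admires] [book some]] is required to be <s,s>. [book some] : s cannot yield <s,s> as functor, so [smiled admires] : <s,<s,s>>.
[smiled admires] is required to be <s,<s,s>>. smiled : <s,t> cannot yield <s,<s,s>> as functor, so admires : <<s,t>,<s,<s,s>>>.

<<s,t>,<s,<s,s>>>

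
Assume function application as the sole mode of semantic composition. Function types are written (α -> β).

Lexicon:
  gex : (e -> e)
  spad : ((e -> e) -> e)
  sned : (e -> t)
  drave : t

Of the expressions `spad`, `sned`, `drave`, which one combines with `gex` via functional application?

spad

spad — combines: spad : ((e -> e) -> e) takes gex : (e -> e) as argument, giving e.
sned : (e -> t) — neither side's domain matches the other.
drave : t — neither side's domain matches the other.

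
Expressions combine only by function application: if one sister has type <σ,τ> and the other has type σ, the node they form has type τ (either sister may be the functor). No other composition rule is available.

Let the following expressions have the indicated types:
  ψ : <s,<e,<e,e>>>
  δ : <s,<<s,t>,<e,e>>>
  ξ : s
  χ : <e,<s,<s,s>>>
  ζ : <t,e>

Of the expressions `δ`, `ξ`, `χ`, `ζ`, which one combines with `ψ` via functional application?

ξ

δ : <s,<<s,t>,<e,e>>> — neither side's domain matches the other.
ξ — combines: ψ : <s,<e,<e,e>>> takes ξ : s as argument, giving <e,<e,e>>.
χ : <e,<s,<s,s>>> — neither side's domain matches the other.
ζ : <t,e> — neither side's domain matches the other.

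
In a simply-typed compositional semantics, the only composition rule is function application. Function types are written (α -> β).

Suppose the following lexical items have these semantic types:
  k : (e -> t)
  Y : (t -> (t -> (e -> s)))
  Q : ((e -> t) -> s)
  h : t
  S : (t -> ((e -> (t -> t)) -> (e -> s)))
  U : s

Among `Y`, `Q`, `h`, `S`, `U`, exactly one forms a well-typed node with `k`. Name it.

Y : (t -> (t -> (e -> s))) — neither side's domain matches the other.
Q — combines: Q : ((e -> t) -> s) takes k : (e -> t) as argument, giving s.
h : t — neither side's domain matches the other.
S : (t -> ((e -> (t -> t)) -> (e -> s))) — neither side's domain matches the other.
U : s — neither side's domain matches the other.

Q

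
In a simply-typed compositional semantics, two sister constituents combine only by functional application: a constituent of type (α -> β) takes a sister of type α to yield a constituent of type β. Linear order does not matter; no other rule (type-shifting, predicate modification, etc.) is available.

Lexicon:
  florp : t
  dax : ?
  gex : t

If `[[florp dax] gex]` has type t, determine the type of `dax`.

(t -> (t -> t))

[[florp dax] gex] is required to be t. gex : t cannot yield t as functor, so [florp dax] : (t -> t).
[florp dax] is required to be (t -> t). florp : t cannot yield (t -> t) as functor, so dax : (t -> (t -> t)).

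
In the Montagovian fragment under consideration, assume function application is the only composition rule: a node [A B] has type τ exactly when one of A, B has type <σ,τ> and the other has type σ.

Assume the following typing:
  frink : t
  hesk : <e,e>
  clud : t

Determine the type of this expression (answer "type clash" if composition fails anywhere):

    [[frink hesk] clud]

type clash

At [frink hesk]: neither t nor <e,e> can take the other as argument; the node is ill-typed.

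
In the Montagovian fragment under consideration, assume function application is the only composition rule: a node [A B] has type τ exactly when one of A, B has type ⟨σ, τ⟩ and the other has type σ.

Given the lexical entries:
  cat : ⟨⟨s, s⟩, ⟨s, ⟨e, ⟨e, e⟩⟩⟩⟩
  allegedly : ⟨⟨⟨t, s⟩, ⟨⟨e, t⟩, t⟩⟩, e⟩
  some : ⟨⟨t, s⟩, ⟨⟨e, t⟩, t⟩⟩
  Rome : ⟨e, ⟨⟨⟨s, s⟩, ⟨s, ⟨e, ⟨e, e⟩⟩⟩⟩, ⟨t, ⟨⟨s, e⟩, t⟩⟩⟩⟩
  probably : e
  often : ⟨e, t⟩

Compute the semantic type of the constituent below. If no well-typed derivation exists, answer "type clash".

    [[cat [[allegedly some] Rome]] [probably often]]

⟨⟨s, e⟩, t⟩

At [allegedly some], allegedly : ⟨⟨⟨t, s⟩, ⟨⟨e, t⟩, t⟩⟩, e⟩ takes some : ⟨⟨t, s⟩, ⟨⟨e, t⟩, t⟩⟩, giving e.
At [[allegedly some] Rome], Rome : ⟨e, ⟨⟨⟨s, s⟩, ⟨s, ⟨e, ⟨e, e⟩⟩⟩⟩, ⟨t, ⟨⟨s, e⟩, t⟩⟩⟩⟩ takes [allegedly some] : e, giving ⟨⟨⟨s, s⟩, ⟨s, ⟨e, ⟨e, e⟩⟩⟩⟩, ⟨t, ⟨⟨s, e⟩, t⟩⟩⟩.
At [cat [[allegedly some] Rome]], [[allegedly some] Rome] : ⟨⟨⟨s, s⟩, ⟨s, ⟨e, ⟨e, e⟩⟩⟩⟩, ⟨t, ⟨⟨s, e⟩, t⟩⟩⟩ takes cat : ⟨⟨s, s⟩, ⟨s, ⟨e, ⟨e, e⟩⟩⟩⟩, giving ⟨t, ⟨⟨s, e⟩, t⟩⟩.
At [probably often], often : ⟨e, t⟩ takes probably : e, giving t.
At [[cat [[allegedly some] Rome]] [probably often]], [cat [[allegedly some] Rome]] : ⟨t, ⟨⟨s, e⟩, t⟩⟩ takes [probably often] : t, giving ⟨⟨s, e⟩, t⟩.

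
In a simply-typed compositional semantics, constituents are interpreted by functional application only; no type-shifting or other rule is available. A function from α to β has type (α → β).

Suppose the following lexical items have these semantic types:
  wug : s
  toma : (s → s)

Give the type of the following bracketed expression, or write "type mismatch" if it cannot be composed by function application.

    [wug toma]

[wug toma]: functor toma : (s → s), argument wug : s; result s.

s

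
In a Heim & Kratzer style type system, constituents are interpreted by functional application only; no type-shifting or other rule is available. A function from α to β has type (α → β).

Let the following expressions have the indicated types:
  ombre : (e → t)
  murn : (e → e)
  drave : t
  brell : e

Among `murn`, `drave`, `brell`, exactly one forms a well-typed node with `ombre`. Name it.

brell

murn : (e → e) — neither side's domain matches the other.
drave : t — neither side's domain matches the other.
brell — combines: ombre : (e → t) takes brell : e as argument, giving t.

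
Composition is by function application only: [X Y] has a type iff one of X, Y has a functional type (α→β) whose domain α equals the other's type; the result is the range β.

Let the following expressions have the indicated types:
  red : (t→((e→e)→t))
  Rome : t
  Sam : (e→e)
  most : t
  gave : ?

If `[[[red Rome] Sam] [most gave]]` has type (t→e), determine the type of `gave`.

(t→(t→(t→e)))

At [[[red Rome] Sam] [most gave]] (required: (t→e)): [[red Rome] Sam] is t, which is not a function with range (t→e); hence [most gave] is the functor — type (t→(t→e)).
At [most gave] (required: (t→(t→e))): most is t, which is not a function with range (t→(t→e)); hence gave is the functor — type (t→(t→(t→e))).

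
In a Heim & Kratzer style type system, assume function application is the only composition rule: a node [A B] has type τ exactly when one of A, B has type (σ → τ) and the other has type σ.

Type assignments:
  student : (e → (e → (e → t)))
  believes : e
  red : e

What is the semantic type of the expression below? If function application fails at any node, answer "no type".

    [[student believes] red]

[student believes] — student of type (e → (e → (e → t))) combines with believes of type e: type (e → (e → t)).
[[student believes] red] — [student believes] of type (e → (e → t)) combines with red of type e: type (e → t).

(e → t)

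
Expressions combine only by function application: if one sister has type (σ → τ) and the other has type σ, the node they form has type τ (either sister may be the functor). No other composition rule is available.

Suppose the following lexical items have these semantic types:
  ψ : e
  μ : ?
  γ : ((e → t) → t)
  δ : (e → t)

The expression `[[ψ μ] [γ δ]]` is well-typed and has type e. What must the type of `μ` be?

(e → (t → e))

At [[ψ μ] [γ δ]] (required: e): [γ δ] is t, which is not a function with range e; hence [ψ μ] is the functor — type (t → e).
At [ψ μ] (required: (t → e)): ψ is e, which is not a function with range (t → e); hence μ is the functor — type (e → (t → e)).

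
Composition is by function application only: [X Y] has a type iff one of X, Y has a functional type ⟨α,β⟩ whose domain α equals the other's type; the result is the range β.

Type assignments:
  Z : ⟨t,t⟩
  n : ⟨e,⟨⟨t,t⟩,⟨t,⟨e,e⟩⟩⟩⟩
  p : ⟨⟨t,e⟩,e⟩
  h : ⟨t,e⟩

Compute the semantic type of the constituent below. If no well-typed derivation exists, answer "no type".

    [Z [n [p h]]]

[p h] — p of type ⟨⟨t,e⟩,e⟩ combines with h of type ⟨t,e⟩: type e.
[n [p h]] — n of type ⟨e,⟨⟨t,t⟩,⟨t,⟨e,e⟩⟩⟩⟩ combines with [p h] of type e: type ⟨⟨t,t⟩,⟨t,⟨e,e⟩⟩⟩.
[Z [n [p h]]] — [n [p h]] of type ⟨⟨t,t⟩,⟨t,⟨e,e⟩⟩⟩ combines with Z of type ⟨t,t⟩: type ⟨t,⟨e,e⟩⟩.

⟨t,⟨e,e⟩⟩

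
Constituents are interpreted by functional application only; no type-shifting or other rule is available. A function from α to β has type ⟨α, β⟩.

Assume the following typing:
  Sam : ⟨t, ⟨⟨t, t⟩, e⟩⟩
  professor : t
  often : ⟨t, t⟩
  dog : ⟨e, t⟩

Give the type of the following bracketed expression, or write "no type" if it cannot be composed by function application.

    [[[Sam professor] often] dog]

[Sam professor]: functor Sam : ⟨t, ⟨⟨t, t⟩, e⟩⟩, argument professor : t; result ⟨⟨t, t⟩, e⟩.
[[Sam professor] often]: functor [Sam professor] : ⟨⟨t, t⟩, e⟩, argument often : ⟨t, t⟩; result e.
[[[Sam professor] often] dog]: functor dog : ⟨e, t⟩, argument [[Sam professor] often] : e; result t.

t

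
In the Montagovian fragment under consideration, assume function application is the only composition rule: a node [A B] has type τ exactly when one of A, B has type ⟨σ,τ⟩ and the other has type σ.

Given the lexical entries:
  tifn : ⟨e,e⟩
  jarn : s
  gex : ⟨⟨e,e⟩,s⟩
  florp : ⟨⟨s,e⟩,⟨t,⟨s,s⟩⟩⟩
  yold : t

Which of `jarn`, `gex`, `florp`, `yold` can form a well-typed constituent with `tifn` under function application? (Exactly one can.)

gex

jarn : s — tifn needs e; jarn needs nothing (atomic); neither fits.
gex — combines: gex : ⟨⟨e,e⟩,s⟩ takes tifn : ⟨e,e⟩ as argument, giving s.
florp : ⟨⟨s,e⟩,⟨t,⟨s,s⟩⟩⟩ — tifn needs e; florp needs ⟨s,e⟩; neither fits.
yold : t — tifn needs e; yold needs nothing (atomic); neither fits.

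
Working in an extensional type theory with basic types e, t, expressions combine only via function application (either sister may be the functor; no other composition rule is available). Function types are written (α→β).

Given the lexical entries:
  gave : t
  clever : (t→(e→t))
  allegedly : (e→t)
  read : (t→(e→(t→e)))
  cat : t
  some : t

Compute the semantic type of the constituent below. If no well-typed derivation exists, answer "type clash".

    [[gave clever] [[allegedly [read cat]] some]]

[gave clever]: functor clever : (t→(e→t)), argument gave : t; result (e→t).
[read cat]: functor read : (t→(e→(t→e))), argument cat : t; result (e→(t→e)).
[allegedly [read cat]]: (e→t) with (e→(t→e)) — neither is a function whose domain matches the other; composition fails here.

type clash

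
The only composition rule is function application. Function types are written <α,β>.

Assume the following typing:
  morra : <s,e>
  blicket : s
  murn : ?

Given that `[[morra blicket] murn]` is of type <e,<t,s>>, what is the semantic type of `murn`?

<e,<e,<t,s>>>

[[morra blicket] murn] is required to be <e,<t,s>>. [morra blicket] : e cannot yield <e,<t,s>> as functor, so murn : <e,<e,<t,s>>>.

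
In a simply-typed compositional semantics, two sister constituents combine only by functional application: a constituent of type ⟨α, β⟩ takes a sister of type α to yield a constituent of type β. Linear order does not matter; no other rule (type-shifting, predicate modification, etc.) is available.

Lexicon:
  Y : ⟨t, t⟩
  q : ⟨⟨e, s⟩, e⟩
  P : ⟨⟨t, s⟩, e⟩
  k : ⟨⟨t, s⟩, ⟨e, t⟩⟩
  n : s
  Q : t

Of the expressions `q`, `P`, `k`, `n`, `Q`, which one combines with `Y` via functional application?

Q

q : ⟨⟨e, s⟩, e⟩ — Y needs t; q needs ⟨e, s⟩; neither fits.
P : ⟨⟨t, s⟩, e⟩ — Y needs t; P needs ⟨t, s⟩; neither fits.
k : ⟨⟨t, s⟩, ⟨e, t⟩⟩ — Y needs t; k needs ⟨t, s⟩; neither fits.
n : s — Y needs t; n needs nothing (atomic); neither fits.
Q — combines: Y : ⟨t, t⟩ takes Q : t as argument, giving t.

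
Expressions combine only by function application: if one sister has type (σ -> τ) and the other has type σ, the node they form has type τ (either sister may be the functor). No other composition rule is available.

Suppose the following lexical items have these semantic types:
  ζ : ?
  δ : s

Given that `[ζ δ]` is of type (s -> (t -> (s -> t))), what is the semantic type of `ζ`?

(s -> (s -> (t -> (s -> t))))

At [ζ δ] (required: (s -> (t -> (s -> t)))): δ is s, which is not a function with range (s -> (t -> (s -> t))); hence ζ is the functor — type (s -> (s -> (t -> (s -> t)))).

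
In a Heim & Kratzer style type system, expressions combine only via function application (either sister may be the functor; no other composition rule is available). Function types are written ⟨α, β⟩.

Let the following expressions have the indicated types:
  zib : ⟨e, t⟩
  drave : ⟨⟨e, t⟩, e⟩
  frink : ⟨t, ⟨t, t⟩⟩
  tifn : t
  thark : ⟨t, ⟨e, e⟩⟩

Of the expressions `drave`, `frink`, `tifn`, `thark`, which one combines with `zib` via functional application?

drave — combines: drave : ⟨⟨e, t⟩, e⟩ takes zib : ⟨e, t⟩ as argument, giving e.
frink : ⟨t, ⟨t, t⟩⟩ — no; zib wants e, and frink wants t.
tifn : t — no; zib wants e, and tifn wants nothing (atomic).
thark : ⟨t, ⟨e, e⟩⟩ — no; zib wants e, and thark wants t.

drave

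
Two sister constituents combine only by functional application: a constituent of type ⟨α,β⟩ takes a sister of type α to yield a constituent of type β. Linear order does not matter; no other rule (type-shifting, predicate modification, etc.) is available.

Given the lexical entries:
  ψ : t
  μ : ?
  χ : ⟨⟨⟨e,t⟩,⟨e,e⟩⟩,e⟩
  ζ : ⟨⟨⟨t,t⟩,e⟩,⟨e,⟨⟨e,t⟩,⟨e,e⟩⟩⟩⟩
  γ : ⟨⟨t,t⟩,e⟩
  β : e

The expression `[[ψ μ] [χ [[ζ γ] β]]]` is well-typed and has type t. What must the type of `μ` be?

[[ψ μ] [χ [[ζ γ] β]]] is required to be t. [χ [[ζ γ] β]] : e cannot yield t as functor, so [ψ μ] : ⟨e,t⟩.
[ψ μ] is required to be ⟨e,t⟩. ψ : t cannot yield ⟨e,t⟩ as functor, so μ : ⟨t,⟨e,t⟩⟩.

⟨t,⟨e,t⟩⟩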